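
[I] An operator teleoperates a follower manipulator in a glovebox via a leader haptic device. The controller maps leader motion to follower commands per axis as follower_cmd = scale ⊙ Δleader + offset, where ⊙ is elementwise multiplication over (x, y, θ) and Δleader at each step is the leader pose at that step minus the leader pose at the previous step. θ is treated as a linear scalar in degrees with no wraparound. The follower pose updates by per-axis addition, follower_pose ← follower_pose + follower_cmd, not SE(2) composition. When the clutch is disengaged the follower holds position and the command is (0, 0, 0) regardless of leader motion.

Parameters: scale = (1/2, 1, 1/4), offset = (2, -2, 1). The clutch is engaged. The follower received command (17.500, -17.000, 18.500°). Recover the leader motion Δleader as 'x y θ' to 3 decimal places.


31.000 -15.000 70.000

axis x: (17.500 − 2) / (1/2) = 31.000
axis y: (-17.000 − -2) / (1) = -15.000
axis θ: (18.500 − 1) / (1/4) = 70.000


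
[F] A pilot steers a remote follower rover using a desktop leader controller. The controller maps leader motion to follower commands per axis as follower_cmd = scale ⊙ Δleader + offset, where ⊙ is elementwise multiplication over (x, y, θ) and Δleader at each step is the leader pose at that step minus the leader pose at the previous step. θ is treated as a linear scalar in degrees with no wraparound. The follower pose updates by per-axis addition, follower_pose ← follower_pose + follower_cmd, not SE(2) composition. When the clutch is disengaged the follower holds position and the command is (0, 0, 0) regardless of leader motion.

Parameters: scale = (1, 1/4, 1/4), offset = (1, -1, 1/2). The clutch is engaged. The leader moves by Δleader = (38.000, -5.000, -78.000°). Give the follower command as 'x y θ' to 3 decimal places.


39.000 -2.250 -19.000

axis x: 1·38.000 + 1 = 39.000
axis y: 1/4·-5.000 + -1 = -2.250
axis θ: 1/4·-78.000 + 1/2 = -19.000


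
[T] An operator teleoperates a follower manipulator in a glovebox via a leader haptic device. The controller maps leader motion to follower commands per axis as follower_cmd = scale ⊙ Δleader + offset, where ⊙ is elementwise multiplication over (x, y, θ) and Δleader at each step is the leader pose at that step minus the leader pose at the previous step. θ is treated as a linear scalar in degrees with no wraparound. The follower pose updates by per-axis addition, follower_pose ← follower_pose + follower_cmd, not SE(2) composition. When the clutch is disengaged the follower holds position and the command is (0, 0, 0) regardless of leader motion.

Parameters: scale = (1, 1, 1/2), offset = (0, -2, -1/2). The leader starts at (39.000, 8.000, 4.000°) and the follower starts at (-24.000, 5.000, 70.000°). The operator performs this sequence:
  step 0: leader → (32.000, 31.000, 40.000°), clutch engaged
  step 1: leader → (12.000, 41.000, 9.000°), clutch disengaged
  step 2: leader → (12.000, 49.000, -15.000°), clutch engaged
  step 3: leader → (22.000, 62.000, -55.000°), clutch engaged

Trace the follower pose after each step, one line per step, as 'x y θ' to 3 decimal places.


step 0: Δleader=(-7.000, 23.000, 36.000°), engaged; cmd=(-7.000, 21.000, 17.500°) → follower=(-31.000, 26.000, 87.500°)
step 1: Δleader=(-20.000, 10.000, -31.000°), disengaged; cmd=(0,0,0) → follower holds at (-31.000, 26.000, 87.500°)
step 2: Δleader=(0.000, 8.000, -24.000°), engaged; cmd=(0.000, 6.000, -12.500°) → follower=(-31.000, 32.000, 75.000°)
step 3: Δleader=(10.000, 13.000, -40.000°), engaged; cmd=(10.000, 11.000, -20.500°) → follower=(-21.000, 43.000, 54.500°)

-31.000 26.000 87.500
-31.000 26.000 87.500
-31.000 32.000 75.000
-21.000 43.000 54.500


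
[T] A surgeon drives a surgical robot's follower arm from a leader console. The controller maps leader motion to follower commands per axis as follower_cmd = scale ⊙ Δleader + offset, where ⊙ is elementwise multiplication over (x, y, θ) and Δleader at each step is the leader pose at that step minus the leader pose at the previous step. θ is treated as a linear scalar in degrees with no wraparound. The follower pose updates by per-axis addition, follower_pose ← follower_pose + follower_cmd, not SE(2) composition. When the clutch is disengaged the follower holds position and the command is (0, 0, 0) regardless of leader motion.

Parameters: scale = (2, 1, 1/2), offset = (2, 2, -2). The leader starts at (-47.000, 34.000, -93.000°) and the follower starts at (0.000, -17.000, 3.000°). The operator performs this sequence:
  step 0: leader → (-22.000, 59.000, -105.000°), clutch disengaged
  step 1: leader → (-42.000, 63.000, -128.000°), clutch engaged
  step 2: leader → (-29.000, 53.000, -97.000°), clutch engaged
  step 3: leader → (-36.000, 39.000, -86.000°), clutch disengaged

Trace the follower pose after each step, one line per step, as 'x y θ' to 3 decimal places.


0.000 -17.000 3.000
-38.000 -11.000 -10.500
-10.000 -19.000 3.000
-10.000 -19.000 3.000

step 0: Δleader=(25.000, 25.000, -12.000°), disengaged; cmd=(0,0,0) → follower holds at (0.000, -17.000, 3.000°)
step 1: Δleader=(-20.000, 4.000, -23.000°), engaged; cmd=(-38.000, 6.000, -13.500°) → follower=(-38.000, -11.000, -10.500°)
step 2: Δleader=(13.000, -10.000, 31.000°), engaged; cmd=(28.000, -8.000, 13.500°) → follower=(-10.000, -19.000, 3.000°)
step 3: Δleader=(-7.000, -14.000, 11.000°), disengaged; cmd=(0,0,0) → follower holds at (-10.000, -19.000, 3.000°)


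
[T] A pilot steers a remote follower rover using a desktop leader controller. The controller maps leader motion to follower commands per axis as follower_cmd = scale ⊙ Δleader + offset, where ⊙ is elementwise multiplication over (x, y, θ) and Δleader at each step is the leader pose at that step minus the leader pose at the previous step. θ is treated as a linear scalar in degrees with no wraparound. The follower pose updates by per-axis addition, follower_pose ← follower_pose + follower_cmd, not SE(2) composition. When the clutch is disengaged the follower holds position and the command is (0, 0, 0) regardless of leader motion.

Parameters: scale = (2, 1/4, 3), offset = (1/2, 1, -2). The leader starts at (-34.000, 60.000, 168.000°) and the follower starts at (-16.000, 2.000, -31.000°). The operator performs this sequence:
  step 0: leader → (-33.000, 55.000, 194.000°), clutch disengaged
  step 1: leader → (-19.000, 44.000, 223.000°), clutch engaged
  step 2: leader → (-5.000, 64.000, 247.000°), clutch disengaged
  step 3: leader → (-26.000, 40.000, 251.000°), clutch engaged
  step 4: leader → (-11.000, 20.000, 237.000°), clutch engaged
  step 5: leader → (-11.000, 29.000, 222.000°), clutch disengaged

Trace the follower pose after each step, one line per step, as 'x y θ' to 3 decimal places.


-16.000 2.000 -31.000
12.500 0.250 54.000
12.500 0.250 54.000
-29.000 -4.750 64.000
1.500 -8.750 20.000
1.500 -8.750 20.000

step 0: Δleader=(1.000, -5.000, 26.000°), disengaged; cmd=(0,0,0) → follower holds at (-16.000, 2.000, -31.000°)
step 1: Δleader=(14.000, -11.000, 29.000°), engaged; cmd=(28.500, -1.750, 85.000°) → follower=(12.500, 0.250, 54.000°)
step 2: Δleader=(14.000, 20.000, 24.000°), disengaged; cmd=(0,0,0) → follower holds at (12.500, 0.250, 54.000°)
step 3: Δleader=(-21.000, -24.000, 4.000°), engaged; cmd=(-41.500, -5.000, 10.000°) → follower=(-29.000, -4.750, 64.000°)
step 4: Δleader=(15.000, -20.000, -14.000°), engaged; cmd=(30.500, -4.000, -44.000°) → follower=(1.500, -8.750, 20.000°)
step 5: Δleader=(0.000, 9.000, -15.000°), disengaged; cmd=(0,0,0) → follower holds at (1.500, -8.750, 20.000°)


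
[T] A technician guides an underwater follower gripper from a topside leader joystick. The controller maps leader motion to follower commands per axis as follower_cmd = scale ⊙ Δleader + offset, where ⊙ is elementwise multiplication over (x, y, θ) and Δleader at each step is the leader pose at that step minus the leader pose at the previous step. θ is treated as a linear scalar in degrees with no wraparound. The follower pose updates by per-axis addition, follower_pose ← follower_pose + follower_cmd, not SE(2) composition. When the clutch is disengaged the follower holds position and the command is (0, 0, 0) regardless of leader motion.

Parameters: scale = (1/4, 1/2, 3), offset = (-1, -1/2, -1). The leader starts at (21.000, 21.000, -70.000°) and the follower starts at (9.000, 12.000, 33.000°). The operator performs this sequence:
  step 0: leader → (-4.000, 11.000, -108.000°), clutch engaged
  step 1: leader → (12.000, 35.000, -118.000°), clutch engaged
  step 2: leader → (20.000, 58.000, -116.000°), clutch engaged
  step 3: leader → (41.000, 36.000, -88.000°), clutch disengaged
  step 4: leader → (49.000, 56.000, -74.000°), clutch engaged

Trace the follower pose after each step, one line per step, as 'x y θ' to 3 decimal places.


step 0: Δleader=(-25.000, -10.000, -38.000°), engaged; cmd=(-7.250, -5.500, -115.000°) → follower=(1.750, 6.500, -82.000°)
step 1: Δleader=(16.000, 24.000, -10.000°), engaged; cmd=(3.000, 11.500, -31.000°) → follower=(4.750, 18.000, -113.000°)
step 2: Δleader=(8.000, 23.000, 2.000°), engaged; cmd=(1.000, 11.000, 5.000°) → follower=(5.750, 29.000, -108.000°)
step 3: Δleader=(21.000, -22.000, 28.000°), disengaged; cmd=(0,0,0) → follower holds at (5.750, 29.000, -108.000°)
step 4: Δleader=(8.000, 20.000, 14.000°), engaged; cmd=(1.000, 9.500, 41.000°) → follower=(6.750, 38.500, -67.000°)

1.750 6.500 -82.000
4.750 18.000 -113.000
5.750 29.000 -108.000
5.750 29.000 -108.000
6.750 38.500 -67.000


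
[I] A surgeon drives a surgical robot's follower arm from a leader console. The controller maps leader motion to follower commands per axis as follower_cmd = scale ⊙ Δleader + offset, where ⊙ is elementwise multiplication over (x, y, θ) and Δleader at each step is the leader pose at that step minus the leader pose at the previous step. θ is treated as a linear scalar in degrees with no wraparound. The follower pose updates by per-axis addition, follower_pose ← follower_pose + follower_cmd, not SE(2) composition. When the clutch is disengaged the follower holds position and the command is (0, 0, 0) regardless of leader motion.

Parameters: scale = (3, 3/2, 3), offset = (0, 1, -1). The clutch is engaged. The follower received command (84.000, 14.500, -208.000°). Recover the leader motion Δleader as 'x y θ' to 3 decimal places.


axis x: (84.000 − 0) / (3) = 28.000
axis y: (14.500 − 1) / (3/2) = 9.000
axis θ: (-208.000 − -1) / (3) = -69.000

28.000 9.000 -69.000


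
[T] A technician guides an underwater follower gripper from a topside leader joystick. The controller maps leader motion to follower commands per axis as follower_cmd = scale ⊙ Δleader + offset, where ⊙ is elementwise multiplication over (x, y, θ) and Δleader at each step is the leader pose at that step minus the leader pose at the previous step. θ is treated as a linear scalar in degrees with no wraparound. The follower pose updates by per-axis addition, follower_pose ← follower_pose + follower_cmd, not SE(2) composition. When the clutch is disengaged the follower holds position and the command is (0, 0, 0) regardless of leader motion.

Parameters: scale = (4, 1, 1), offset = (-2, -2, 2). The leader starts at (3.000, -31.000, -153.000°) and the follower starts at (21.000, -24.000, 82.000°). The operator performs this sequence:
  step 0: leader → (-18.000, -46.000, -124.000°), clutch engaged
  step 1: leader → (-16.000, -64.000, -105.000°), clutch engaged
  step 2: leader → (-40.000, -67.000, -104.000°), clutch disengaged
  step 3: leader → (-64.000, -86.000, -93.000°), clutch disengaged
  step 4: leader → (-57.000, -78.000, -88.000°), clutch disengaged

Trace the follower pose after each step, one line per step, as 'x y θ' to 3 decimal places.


-65.000 -41.000 113.000
-59.000 -61.000 134.000
-59.000 -61.000 134.000
-59.000 -61.000 134.000
-59.000 -61.000 134.000

step 0: Δleader=(-21.000, -15.000, 29.000°), engaged; cmd=(-86.000, -17.000, 31.000°) → follower=(-65.000, -41.000, 113.000°)
step 1: Δleader=(2.000, -18.000, 19.000°), engaged; cmd=(6.000, -20.000, 21.000°) → follower=(-59.000, -61.000, 134.000°)
step 2: Δleader=(-24.000, -3.000, 1.000°), disengaged; cmd=(0,0,0) → follower holds at (-59.000, -61.000, 134.000°)
step 3: Δleader=(-24.000, -19.000, 11.000°), disengaged; cmd=(0,0,0) → follower holds at (-59.000, -61.000, 134.000°)
step 4: Δleader=(7.000, 8.000, 5.000°), disengaged; cmd=(0,0,0) → follower holds at (-59.000, -61.000, 134.000°)


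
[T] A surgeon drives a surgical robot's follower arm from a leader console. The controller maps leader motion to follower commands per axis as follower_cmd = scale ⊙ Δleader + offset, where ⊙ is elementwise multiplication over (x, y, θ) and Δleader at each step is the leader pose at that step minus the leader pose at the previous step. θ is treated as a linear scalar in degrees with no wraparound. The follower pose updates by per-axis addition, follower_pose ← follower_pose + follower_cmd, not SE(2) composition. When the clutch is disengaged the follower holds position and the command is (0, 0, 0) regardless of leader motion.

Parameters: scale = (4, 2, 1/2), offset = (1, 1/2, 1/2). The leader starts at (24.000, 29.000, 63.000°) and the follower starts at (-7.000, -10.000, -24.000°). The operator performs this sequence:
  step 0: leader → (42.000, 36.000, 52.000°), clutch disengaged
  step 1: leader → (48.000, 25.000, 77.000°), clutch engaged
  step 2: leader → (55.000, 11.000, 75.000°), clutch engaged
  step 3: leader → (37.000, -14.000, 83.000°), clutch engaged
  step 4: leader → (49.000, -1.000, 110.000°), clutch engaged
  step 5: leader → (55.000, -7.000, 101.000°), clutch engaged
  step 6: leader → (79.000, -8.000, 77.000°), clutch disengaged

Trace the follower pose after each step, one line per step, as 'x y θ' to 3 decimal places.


step 0: Δleader=(18.000, 7.000, -11.000°), disengaged; cmd=(0,0,0) → follower holds at (-7.000, -10.000, -24.000°)
step 1: Δleader=(6.000, -11.000, 25.000°), engaged; cmd=(25.000, -21.500, 13.000°) → follower=(18.000, -31.500, -11.000°)
step 2: Δleader=(7.000, -14.000, -2.000°), engaged; cmd=(29.000, -27.500, -0.500°) → follower=(47.000, -59.000, -11.500°)
step 3: Δleader=(-18.000, -25.000, 8.000°), engaged; cmd=(-71.000, -49.500, 4.500°) → follower=(-24.000, -108.500, -7.000°)
step 4: Δleader=(12.000, 13.000, 27.000°), engaged; cmd=(49.000, 26.500, 14.000°) → follower=(25.000, -82.000, 7.000°)
step 5: Δleader=(6.000, -6.000, -9.000°), engaged; cmd=(25.000, -11.500, -4.000°) → follower=(50.000, -93.500, 3.000°)
step 6: Δleader=(24.000, -1.000, -24.000°), disengaged; cmd=(0,0,0) → follower holds at (50.000, -93.500, 3.000°)

-7.000 -10.000 -24.000
18.000 -31.500 -11.000
47.000 -59.000 -11.500
-24.000 -108.500 -7.000
25.000 -82.000 7.000
50.000 -93.500 3.000
50.000 -93.500 3.000


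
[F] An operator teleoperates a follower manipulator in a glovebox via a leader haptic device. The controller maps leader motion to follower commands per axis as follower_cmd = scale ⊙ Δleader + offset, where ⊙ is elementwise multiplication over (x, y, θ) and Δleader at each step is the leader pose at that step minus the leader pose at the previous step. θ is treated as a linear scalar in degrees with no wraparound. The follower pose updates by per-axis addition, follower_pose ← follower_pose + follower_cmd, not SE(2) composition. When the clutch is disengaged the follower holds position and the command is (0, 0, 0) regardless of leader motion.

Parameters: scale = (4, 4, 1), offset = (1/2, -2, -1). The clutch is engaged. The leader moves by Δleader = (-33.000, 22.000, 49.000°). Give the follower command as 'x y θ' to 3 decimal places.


-131.500 86.000 48.000

axis x: 4·-33.000 + 1/2 = -131.500
axis y: 4·22.000 + -2 = 86.000
axis θ: 1·49.000 + -1 = 48.000


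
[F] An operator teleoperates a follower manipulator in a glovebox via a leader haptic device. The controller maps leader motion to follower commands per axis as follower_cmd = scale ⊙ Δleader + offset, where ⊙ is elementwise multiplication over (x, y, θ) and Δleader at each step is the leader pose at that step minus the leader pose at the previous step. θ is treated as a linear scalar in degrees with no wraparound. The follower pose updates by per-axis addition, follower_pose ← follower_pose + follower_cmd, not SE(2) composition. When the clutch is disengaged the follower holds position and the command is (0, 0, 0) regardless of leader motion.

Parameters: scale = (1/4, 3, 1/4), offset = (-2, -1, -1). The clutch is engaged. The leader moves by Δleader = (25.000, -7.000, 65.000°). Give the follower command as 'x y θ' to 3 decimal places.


4.250 -22.000 15.250

axis x: 1/4·25.000 + -2 = 4.250
axis y: 3·-7.000 + -1 = -22.000
axis θ: 1/4·65.000 + -1 = 15.250


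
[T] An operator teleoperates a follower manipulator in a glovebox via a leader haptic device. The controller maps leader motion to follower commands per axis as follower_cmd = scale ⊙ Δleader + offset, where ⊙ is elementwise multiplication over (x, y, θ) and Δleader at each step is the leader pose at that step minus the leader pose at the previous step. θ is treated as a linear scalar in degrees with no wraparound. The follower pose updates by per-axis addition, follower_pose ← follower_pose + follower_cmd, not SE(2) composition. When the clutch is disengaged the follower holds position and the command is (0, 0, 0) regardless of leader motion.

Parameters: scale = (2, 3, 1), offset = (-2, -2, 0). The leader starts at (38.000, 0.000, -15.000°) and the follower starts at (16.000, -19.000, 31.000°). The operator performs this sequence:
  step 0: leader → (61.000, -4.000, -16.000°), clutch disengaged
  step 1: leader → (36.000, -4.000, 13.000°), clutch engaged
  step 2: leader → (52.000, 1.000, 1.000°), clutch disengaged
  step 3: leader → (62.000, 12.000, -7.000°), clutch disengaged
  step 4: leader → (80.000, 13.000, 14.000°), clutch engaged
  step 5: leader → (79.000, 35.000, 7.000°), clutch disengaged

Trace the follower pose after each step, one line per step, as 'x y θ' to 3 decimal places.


step 0: Δleader=(23.000, -4.000, -1.000°), disengaged; cmd=(0,0,0) → follower holds at (16.000, -19.000, 31.000°)
step 1: Δleader=(-25.000, 0.000, 29.000°), engaged; cmd=(-52.000, -2.000, 29.000°) → follower=(-36.000, -21.000, 60.000°)
step 2: Δleader=(16.000, 5.000, -12.000°), disengaged; cmd=(0,0,0) → follower holds at (-36.000, -21.000, 60.000°)
step 3: Δleader=(10.000, 11.000, -8.000°), disengaged; cmd=(0,0,0) → follower holds at (-36.000, -21.000, 60.000°)
step 4: Δleader=(18.000, 1.000, 21.000°), engaged; cmd=(34.000, 1.000, 21.000°) → follower=(-2.000, -20.000, 81.000°)
step 5: Δleader=(-1.000, 22.000, -7.000°), disengaged; cmd=(0,0,0) → follower holds at (-2.000, -20.000, 81.000°)

16.000 -19.000 31.000
-36.000 -21.000 60.000
-36.000 -21.000 60.000
-36.000 -21.000 60.000
-2.000 -20.000 81.000
-2.000 -20.000 81.000


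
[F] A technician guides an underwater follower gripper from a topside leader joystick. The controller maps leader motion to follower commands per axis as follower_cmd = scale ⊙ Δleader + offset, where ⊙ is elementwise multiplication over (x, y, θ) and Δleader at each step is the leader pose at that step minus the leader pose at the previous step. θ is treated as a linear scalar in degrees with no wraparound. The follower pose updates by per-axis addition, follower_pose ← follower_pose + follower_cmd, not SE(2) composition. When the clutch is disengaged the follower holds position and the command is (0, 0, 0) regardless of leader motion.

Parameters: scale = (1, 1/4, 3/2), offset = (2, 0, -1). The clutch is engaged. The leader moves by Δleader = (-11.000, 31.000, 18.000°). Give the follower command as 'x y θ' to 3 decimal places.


axis x: 1·-11.000 + 2 = -9.000
axis y: 1/4·31.000 + 0 = 7.750
axis θ: 3/2·18.000 + -1 = 26.000

-9.000 7.750 26.000


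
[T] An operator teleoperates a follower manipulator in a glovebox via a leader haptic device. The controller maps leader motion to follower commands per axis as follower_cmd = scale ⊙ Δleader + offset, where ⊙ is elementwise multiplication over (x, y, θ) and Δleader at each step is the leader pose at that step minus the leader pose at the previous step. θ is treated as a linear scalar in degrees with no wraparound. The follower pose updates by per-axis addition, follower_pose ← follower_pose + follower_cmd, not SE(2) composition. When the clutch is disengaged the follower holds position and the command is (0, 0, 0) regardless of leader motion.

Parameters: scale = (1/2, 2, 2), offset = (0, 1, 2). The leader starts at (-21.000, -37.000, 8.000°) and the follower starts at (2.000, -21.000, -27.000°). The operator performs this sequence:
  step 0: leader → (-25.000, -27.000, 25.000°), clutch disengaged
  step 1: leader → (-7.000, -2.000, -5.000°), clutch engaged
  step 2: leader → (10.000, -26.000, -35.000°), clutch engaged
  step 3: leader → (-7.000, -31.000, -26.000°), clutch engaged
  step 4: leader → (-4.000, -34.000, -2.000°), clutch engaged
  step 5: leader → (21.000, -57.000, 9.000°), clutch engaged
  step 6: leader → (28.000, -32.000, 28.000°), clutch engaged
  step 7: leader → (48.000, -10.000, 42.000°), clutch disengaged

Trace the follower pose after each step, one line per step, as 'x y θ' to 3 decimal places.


step 0: Δleader=(-4.000, 10.000, 17.000°), disengaged; cmd=(0,0,0) → follower holds at (2.000, -21.000, -27.000°)
step 1: Δleader=(18.000, 25.000, -30.000°), engaged; cmd=(9.000, 51.000, -58.000°) → follower=(11.000, 30.000, -85.000°)
step 2: Δleader=(17.000, -24.000, -30.000°), engaged; cmd=(8.500, -47.000, -58.000°) → follower=(19.500, -17.000, -143.000°)
step 3: Δleader=(-17.000, -5.000, 9.000°), engaged; cmd=(-8.500, -9.000, 20.000°) → follower=(11.000, -26.000, -123.000°)
step 4: Δleader=(3.000, -3.000, 24.000°), engaged; cmd=(1.500, -5.000, 50.000°) → follower=(12.500, -31.000, -73.000°)
step 5: Δleader=(25.000, -23.000, 11.000°), engaged; cmd=(12.500, -45.000, 24.000°) → follower=(25.000, -76.000, -49.000°)
step 6: Δleader=(7.000, 25.000, 19.000°), engaged; cmd=(3.500, 51.000, 40.000°) → follower=(28.500, -25.000, -9.000°)
step 7: Δleader=(20.000, 22.000, 14.000°), disengaged; cmd=(0,0,0) → follower holds at (28.500, -25.000, -9.000°)

2.000 -21.000 -27.000
11.000 30.000 -85.000
19.500 -17.000 -143.000
11.000 -26.000 -123.000
12.500 -31.000 -73.000
25.000 -76.000 -49.000
28.500 -25.000 -9.000
28.500 -25.000 -9.000


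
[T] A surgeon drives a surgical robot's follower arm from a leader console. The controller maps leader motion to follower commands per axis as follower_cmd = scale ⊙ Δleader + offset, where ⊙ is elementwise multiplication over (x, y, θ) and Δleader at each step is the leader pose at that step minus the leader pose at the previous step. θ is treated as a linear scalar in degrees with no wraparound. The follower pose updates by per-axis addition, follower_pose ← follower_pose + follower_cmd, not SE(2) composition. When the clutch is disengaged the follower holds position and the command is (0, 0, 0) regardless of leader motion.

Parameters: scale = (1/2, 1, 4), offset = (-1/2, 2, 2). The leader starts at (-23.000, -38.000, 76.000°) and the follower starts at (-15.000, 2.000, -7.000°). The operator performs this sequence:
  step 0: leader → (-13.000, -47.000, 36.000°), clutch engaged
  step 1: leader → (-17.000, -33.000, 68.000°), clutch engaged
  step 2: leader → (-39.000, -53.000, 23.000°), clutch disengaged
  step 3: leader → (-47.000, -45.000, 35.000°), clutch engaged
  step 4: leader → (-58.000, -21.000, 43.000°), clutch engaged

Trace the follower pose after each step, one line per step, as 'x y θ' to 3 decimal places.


-10.500 -5.000 -165.000
-13.000 11.000 -35.000
-13.000 11.000 -35.000
-17.500 21.000 15.000
-23.500 47.000 49.000

step 0: Δleader=(10.000, -9.000, -40.000°), engaged; cmd=(4.500, -7.000, -158.000°) → follower=(-10.500, -5.000, -165.000°)
step 1: Δleader=(-4.000, 14.000, 32.000°), engaged; cmd=(-2.500, 16.000, 130.000°) → follower=(-13.000, 11.000, -35.000°)
step 2: Δleader=(-22.000, -20.000, -45.000°), disengaged; cmd=(0,0,0) → follower holds at (-13.000, 11.000, -35.000°)
step 3: Δleader=(-8.000, 8.000, 12.000°), engaged; cmd=(-4.500, 10.000, 50.000°) → follower=(-17.500, 21.000, 15.000°)
step 4: Δleader=(-11.000, 24.000, 8.000°), engaged; cmd=(-6.000, 26.000, 34.000°) → follower=(-23.500, 47.000, 49.000°)


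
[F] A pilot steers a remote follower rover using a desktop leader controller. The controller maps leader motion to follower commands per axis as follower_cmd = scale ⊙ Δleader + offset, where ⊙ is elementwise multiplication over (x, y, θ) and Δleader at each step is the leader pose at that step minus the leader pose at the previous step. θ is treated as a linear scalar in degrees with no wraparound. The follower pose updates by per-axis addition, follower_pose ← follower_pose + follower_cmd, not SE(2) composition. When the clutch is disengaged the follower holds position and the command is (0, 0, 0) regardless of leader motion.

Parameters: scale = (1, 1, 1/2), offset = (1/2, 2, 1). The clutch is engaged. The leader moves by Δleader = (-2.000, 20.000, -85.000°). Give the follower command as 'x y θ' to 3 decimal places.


-1.500 22.000 -41.500

axis x: 1·-2.000 + 1/2 = -1.500
axis y: 1·20.000 + 2 = 22.000
axis θ: 1/2·-85.000 + 1 = -41.500


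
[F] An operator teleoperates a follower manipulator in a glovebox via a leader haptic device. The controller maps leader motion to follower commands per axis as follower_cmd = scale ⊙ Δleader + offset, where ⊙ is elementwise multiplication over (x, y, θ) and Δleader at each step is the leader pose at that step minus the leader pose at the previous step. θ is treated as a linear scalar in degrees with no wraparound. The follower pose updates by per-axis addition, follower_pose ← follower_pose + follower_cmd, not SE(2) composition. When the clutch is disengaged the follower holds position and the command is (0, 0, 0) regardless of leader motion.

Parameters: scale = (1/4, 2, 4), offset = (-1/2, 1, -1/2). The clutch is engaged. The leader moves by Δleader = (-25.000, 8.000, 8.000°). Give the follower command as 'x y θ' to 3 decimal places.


-6.750 17.000 31.500

axis x: 1/4·-25.000 + -1/2 = -6.750
axis y: 2·8.000 + 1 = 17.000
axis θ: 4·8.000 + -1/2 = 31.500


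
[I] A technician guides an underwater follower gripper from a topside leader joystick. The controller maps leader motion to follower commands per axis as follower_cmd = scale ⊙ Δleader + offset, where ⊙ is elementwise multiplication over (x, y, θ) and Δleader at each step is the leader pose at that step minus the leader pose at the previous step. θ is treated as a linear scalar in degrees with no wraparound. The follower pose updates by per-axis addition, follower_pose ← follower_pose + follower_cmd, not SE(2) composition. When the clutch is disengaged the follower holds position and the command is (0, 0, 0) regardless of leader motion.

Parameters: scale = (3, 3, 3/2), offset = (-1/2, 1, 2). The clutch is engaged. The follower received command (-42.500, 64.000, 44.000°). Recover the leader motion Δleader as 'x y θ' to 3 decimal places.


-14.000 21.000 28.000

axis x: (-42.500 − -1/2) / (3) = -14.000
axis y: (64.000 − 1) / (3) = 21.000
axis θ: (44.000 − 2) / (3/2) = 28.000


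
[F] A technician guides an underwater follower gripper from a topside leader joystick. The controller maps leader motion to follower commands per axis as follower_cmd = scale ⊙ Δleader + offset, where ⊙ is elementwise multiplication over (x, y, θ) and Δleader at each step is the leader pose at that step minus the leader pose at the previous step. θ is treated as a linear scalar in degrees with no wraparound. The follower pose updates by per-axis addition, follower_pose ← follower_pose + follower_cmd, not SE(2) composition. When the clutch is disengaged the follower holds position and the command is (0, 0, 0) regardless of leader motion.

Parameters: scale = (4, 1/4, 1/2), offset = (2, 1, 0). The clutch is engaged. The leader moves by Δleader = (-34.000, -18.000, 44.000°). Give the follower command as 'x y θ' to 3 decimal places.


-134.000 -3.500 22.000

axis x: 4·-34.000 + 2 = -134.000
axis y: 1/4·-18.000 + 1 = -3.500
axis θ: 1/2·44.000 + 0 = 22.000


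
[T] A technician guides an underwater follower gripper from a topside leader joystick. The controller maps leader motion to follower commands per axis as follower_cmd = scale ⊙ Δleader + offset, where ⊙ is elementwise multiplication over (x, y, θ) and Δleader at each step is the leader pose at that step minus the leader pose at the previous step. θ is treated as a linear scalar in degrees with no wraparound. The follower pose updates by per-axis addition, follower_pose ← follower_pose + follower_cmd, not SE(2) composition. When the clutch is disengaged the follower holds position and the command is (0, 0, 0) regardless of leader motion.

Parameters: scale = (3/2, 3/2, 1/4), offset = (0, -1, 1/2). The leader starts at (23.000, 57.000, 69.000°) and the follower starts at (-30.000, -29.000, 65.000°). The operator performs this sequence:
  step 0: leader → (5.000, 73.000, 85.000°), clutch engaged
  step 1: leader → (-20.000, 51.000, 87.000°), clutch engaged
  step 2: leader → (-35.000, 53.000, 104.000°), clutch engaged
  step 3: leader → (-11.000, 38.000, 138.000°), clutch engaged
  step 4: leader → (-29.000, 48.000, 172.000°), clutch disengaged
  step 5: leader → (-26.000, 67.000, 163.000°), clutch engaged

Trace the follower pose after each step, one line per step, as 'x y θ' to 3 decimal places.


-57.000 -6.000 69.500
-94.500 -40.000 70.500
-117.000 -38.000 75.250
-81.000 -61.500 84.250
-81.000 -61.500 84.250
-76.500 -34.000 82.500

step 0: Δleader=(-18.000, 16.000, 16.000°), engaged; cmd=(-27.000, 23.000, 4.500°) → follower=(-57.000, -6.000, 69.500°)
step 1: Δleader=(-25.000, -22.000, 2.000°), engaged; cmd=(-37.500, -34.000, 1.000°) → follower=(-94.500, -40.000, 70.500°)
step 2: Δleader=(-15.000, 2.000, 17.000°), engaged; cmd=(-22.500, 2.000, 4.750°) → follower=(-117.000, -38.000, 75.250°)
step 3: Δleader=(24.000, -15.000, 34.000°), engaged; cmd=(36.000, -23.500, 9.000°) → follower=(-81.000, -61.500, 84.250°)
step 4: Δleader=(-18.000, 10.000, 34.000°), disengaged; cmd=(0,0,0) → follower holds at (-81.000, -61.500, 84.250°)
step 5: Δleader=(3.000, 19.000, -9.000°), engaged; cmd=(4.500, 27.500, -1.750°) → follower=(-76.500, -34.000, 82.500°)


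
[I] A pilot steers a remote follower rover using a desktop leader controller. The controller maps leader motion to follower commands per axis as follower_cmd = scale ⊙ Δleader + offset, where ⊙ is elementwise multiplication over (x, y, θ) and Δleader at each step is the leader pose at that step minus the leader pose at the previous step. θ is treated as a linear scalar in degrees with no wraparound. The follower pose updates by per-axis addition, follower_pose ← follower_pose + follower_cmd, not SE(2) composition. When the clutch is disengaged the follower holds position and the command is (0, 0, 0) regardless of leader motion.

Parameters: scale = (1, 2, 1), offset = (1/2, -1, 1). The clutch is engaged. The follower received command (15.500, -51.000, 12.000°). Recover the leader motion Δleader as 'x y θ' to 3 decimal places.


axis x: (15.500 − 1/2) / (1) = 15.000
axis y: (-51.000 − -1) / (2) = -25.000
axis θ: (12.000 − 1) / (1) = 11.000

15.000 -25.000 11.000


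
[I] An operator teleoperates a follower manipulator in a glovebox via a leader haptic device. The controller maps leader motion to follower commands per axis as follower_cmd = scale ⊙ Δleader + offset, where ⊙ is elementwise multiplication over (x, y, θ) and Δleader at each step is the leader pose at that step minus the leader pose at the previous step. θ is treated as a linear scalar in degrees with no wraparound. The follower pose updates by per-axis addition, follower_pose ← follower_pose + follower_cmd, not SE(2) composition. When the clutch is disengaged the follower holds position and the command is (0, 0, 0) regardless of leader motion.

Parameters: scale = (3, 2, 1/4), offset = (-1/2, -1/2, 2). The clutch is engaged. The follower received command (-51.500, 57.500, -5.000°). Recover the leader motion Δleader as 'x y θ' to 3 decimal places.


-17.000 29.000 -28.000

axis x: (-51.500 − -1/2) / (3) = -17.000
axis y: (57.500 − -1/2) / (2) = 29.000
axis θ: (-5.000 − 2) / (1/4) = -28.000


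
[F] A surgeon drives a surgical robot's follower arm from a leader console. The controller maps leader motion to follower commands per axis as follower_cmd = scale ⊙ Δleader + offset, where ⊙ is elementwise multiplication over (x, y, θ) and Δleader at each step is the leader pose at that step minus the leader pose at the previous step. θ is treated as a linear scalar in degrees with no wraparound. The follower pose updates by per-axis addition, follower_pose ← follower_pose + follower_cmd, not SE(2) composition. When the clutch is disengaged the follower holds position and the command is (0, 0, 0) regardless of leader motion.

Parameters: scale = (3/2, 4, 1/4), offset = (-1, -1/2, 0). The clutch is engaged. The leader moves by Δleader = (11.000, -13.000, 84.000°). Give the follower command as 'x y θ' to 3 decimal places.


15.500 -52.500 21.000

axis x: 3/2·11.000 + -1 = 15.500
axis y: 4·-13.000 + -1/2 = -52.500
axis θ: 1/4·84.000 + 0 = 21.000


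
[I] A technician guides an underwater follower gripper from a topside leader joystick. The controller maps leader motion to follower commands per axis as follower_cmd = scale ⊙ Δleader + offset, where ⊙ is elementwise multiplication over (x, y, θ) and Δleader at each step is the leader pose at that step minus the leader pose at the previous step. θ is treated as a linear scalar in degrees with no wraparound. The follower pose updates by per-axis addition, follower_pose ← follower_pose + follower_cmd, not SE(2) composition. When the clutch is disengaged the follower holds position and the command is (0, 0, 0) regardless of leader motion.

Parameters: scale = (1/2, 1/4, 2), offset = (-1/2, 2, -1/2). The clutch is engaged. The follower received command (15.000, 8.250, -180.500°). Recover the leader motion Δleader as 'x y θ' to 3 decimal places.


axis x: (15.000 − -1/2) / (1/2) = 31.000
axis y: (8.250 − 2) / (1/4) = 25.000
axis θ: (-180.500 − -1/2) / (2) = -90.000

31.000 25.000 -90.000


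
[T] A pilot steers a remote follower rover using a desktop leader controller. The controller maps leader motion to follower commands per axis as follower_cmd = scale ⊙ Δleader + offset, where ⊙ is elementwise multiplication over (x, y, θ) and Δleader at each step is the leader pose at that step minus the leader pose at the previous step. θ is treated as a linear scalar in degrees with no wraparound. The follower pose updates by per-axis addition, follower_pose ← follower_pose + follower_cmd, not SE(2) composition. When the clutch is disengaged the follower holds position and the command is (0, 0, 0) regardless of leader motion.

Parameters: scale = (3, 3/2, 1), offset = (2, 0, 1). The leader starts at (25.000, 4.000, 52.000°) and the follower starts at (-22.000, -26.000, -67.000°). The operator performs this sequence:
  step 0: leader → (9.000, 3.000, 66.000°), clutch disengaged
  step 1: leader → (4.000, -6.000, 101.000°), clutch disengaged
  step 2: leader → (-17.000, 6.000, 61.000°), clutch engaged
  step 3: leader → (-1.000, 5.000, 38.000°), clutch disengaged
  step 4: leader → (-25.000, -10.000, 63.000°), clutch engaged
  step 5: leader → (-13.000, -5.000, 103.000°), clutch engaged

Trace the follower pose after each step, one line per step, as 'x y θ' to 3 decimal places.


-22.000 -26.000 -67.000
-22.000 -26.000 -67.000
-83.000 -8.000 -106.000
-83.000 -8.000 -106.000
-153.000 -30.500 -80.000
-115.000 -23.000 -39.000

step 0: Δleader=(-16.000, -1.000, 14.000°), disengaged; cmd=(0,0,0) → follower holds at (-22.000, -26.000, -67.000°)
step 1: Δleader=(-5.000, -9.000, 35.000°), disengaged; cmd=(0,0,0) → follower holds at (-22.000, -26.000, -67.000°)
step 2: Δleader=(-21.000, 12.000, -40.000°), engaged; cmd=(-61.000, 18.000, -39.000°) → follower=(-83.000, -8.000, -106.000°)
step 3: Δleader=(16.000, -1.000, -23.000°), disengaged; cmd=(0,0,0) → follower holds at (-83.000, -8.000, -106.000°)
step 4: Δleader=(-24.000, -15.000, 25.000°), engaged; cmd=(-70.000, -22.500, 26.000°) → follower=(-153.000, -30.500, -80.000°)
step 5: Δleader=(12.000, 5.000, 40.000°), engaged; cmd=(38.000, 7.500, 41.000°) → follower=(-115.000, -23.000, -39.000°)


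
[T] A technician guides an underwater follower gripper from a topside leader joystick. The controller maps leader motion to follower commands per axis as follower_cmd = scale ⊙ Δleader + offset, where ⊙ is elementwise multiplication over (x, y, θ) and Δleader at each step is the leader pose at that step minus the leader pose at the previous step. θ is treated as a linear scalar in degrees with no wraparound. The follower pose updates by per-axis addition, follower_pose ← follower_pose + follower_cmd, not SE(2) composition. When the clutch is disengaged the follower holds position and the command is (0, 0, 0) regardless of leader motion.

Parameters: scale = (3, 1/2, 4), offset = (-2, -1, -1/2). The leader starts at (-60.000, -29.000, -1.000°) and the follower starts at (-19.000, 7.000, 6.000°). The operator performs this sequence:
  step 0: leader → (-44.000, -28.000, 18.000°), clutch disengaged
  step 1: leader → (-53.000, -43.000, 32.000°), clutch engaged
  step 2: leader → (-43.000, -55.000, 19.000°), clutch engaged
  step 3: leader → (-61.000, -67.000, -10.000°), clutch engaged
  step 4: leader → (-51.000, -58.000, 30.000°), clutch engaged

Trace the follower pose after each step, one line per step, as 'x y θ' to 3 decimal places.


step 0: Δleader=(16.000, 1.000, 19.000°), disengaged; cmd=(0,0,0) → follower holds at (-19.000, 7.000, 6.000°)
step 1: Δleader=(-9.000, -15.000, 14.000°), engaged; cmd=(-29.000, -8.500, 55.500°) → follower=(-48.000, -1.500, 61.500°)
step 2: Δleader=(10.000, -12.000, -13.000°), engaged; cmd=(28.000, -7.000, -52.500°) → follower=(-20.000, -8.500, 9.000°)
step 3: Δleader=(-18.000, -12.000, -29.000°), engaged; cmd=(-56.000, -7.000, -116.500°) → follower=(-76.000, -15.500, -107.500°)
step 4: Δleader=(10.000, 9.000, 40.000°), engaged; cmd=(28.000, 3.500, 159.500°) → follower=(-48.000, -12.000, 52.000°)

-19.000 7.000 6.000
-48.000 -1.500 61.500
-20.000 -8.500 9.000
-76.000 -15.500 -107.500
-48.000 -12.000 52.000


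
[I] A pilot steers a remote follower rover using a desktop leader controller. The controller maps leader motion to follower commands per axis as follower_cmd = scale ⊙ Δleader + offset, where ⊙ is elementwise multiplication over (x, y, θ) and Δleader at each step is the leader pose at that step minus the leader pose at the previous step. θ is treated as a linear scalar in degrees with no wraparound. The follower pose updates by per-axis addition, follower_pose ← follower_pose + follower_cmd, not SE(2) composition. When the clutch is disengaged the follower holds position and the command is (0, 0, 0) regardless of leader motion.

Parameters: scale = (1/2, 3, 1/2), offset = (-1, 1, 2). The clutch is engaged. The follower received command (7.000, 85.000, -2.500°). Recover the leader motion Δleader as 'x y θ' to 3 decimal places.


axis x: (7.000 − -1) / (1/2) = 16.000
axis y: (85.000 − 1) / (3) = 28.000
axis θ: (-2.500 − 2) / (1/2) = -9.000

16.000 28.000 -9.000
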